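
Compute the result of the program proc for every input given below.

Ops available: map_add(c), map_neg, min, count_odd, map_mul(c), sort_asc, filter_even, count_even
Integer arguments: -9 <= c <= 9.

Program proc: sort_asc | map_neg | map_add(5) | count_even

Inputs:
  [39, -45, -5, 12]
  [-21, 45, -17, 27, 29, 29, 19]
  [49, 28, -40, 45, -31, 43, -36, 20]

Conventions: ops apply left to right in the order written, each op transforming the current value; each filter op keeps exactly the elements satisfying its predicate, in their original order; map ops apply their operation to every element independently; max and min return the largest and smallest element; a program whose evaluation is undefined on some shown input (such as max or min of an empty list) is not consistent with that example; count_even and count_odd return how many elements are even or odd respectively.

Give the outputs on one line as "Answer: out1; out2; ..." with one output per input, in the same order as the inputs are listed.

3; 7; 4

Execution, op by op:
  [39, -45, -5, 12] -> [-45, -5, 12, 39] -> [45, 5, -12, -39] -> [50, 10, -7, -34] -> 3
  [-21, 45, -17, 27, 29, 29, 19] -> [-21, -17, 19, 27, 29, 29, 45] -> [21, 17, -19, -27, -29, -29, -45] -> [26, 22, -14, -22, -24, -24, -40] -> 7
  [49, 28, -40, 45, -31, 43, -36, 20] -> [-40, -36, -31, 20, 28, 43, 45, 49] -> [40, 36, 31, -20, -28, -43, -45, -49] -> [45, 41, 36, -15, -23, -38, -40, -44] -> 4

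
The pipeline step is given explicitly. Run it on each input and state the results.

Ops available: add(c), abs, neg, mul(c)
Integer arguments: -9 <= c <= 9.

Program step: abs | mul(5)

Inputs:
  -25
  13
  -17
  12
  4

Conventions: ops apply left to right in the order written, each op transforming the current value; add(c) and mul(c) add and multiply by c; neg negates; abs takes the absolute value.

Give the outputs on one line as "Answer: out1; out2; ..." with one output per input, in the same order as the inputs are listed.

Execution, op by op:
  -25 -> 25 -> 125
  13 -> 13 -> 65
  -17 -> 17 -> 85
  12 -> 12 -> 60
  4 -> 4 -> 20

125; 65; 85; 60; 20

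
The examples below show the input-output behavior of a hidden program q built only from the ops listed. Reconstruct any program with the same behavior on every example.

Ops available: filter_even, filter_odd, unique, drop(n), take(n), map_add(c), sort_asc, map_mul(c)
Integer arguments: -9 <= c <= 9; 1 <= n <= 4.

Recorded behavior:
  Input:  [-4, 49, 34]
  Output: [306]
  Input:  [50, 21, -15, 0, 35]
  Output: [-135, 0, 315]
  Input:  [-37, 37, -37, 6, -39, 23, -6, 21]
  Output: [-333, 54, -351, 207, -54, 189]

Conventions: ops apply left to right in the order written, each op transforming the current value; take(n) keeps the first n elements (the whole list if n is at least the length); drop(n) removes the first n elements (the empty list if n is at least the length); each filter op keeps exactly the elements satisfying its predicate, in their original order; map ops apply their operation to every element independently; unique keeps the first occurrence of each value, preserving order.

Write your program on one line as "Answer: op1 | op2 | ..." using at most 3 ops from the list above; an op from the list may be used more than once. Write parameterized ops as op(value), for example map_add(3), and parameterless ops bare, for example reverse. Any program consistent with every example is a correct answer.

map_mul(9) | drop(2)

Check, running the answer program on each example:
  [-4, 49, 34] -> [-36, 441, 306] -> [306]
  [50, 21, -15, 0, 35] -> [450, 189, -135, 0, 315] -> [-135, 0, 315]
  [-37, 37, -37, 6, -39, 23, -6, 21] -> [-333, 333, -333, 54, -351, 207, -54, 189] -> [-333, 54, -351, 207, -54, 189]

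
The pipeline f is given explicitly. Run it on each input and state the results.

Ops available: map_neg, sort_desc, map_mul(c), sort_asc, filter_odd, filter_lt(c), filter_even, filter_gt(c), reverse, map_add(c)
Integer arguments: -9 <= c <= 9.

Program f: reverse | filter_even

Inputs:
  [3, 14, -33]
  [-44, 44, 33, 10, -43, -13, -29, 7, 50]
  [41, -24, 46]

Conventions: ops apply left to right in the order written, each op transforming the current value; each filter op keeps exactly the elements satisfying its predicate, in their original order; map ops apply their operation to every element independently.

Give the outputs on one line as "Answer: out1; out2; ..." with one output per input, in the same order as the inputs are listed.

[14]; [50, 10, 44, -44]; [46, -24]

Execution, op by op:
  [3, 14, -33] -> [-33, 14, 3] -> [14]
  [-44, 44, 33, 10, -43, -13, -29, 7, 50] -> [50, 7, -29, -13, -43, 10, 33, 44, -44] -> [50, 10, 44, -44]
  [41, -24, 46] -> [46, -24, 41] -> [46, -24]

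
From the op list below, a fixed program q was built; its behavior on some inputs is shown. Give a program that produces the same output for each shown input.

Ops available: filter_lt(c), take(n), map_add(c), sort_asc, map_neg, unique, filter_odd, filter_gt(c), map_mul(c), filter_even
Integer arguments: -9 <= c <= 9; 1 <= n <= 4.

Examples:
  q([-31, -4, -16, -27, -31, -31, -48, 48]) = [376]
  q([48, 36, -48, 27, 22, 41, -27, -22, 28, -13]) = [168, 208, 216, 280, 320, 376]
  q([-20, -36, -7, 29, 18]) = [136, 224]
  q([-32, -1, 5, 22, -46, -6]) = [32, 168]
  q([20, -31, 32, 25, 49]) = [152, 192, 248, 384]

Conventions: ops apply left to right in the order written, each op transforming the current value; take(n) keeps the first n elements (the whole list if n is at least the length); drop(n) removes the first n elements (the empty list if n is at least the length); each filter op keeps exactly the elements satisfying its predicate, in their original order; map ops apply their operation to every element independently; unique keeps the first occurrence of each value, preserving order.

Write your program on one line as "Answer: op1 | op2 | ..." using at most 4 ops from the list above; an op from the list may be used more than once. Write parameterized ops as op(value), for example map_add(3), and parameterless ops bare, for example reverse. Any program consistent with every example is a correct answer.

map_mul(8) | filter_gt(-8) | map_add(-8) | sort_asc

Check, running the answer program on each example:
  [-31, -4, -16, -27, -31, -31, -48, 48] -> [-248, -32, -128, -216, -248, -248, -384, 384] -> [384] -> [376] -> [376]
  [48, 36, -48, 27, 22, 41, -27, -22, 28, -13] -> [384, 288, -384, 216, 176, 328, -216, -176, 224, -104] -> [384, 288, 216, 176, 328, 224] -> [376, 280, 208, 168, 320, 216] -> [168, 208, 216, 280, 320, 376]
  [-20, -36, -7, 29, 18] -> [-160, -288, -56, 232, 144] -> [232, 144] -> [224, 136] -> [136, 224]
  [-32, -1, 5, 22, -46, -6] -> [-256, -8, 40, 176, -368, -48] -> [40, 176] -> [32, 168] -> [32, 168]
  [20, -31, 32, 25, 49] -> [160, -248, 256, 200, 392] -> [160, 256, 200, 392] -> [152, 248, 192, 384] -> [152, 192, 248, 384]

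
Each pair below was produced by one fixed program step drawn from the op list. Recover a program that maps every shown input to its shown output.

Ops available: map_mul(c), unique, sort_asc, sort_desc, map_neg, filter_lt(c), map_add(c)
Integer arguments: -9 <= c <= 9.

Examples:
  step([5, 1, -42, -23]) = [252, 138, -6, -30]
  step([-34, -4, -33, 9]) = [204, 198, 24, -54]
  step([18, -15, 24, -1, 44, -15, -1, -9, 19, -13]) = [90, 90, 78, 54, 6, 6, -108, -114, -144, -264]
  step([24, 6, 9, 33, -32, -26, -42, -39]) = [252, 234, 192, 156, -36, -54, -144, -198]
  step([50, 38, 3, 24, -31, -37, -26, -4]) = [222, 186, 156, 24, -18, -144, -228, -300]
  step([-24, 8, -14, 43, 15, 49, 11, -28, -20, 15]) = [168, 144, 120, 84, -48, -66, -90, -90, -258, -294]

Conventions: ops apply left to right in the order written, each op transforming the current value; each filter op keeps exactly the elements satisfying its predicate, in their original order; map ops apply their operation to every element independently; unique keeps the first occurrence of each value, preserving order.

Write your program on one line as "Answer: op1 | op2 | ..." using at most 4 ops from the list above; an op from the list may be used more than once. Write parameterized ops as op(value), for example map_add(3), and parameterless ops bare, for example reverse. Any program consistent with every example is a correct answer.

map_neg | map_mul(2) | sort_desc | map_mul(3)

Check, running the answer program on each example:
  [5, 1, -42, -23] -> [-5, -1, 42, 23] -> [-10, -2, 84, 46] -> [84, 46, -2, -10] -> [252, 138, -6, -30]
  [-34, -4, -33, 9] -> [34, 4, 33, -9] -> [68, 8, 66, -18] -> [68, 66, 8, -18] -> [204, 198, 24, -54]
  [18, -15, 24, -1, 44, -15, -1, -9, 19, -13] -> [-18, 15, -24, 1, -44, 15, 1, 9, -19, 13] -> [-36, 30, -48, 2, -88, 30, 2, 18, -38, 26] -> [30, 30, 26, 18, 2, 2, -36, -38, -48, -88] -> [90, 90, 78, 54, 6, 6, -108, -114, -144, -264]
  [24, 6, 9, 33, -32, -26, -42, -39] -> [-24, -6, -9, -33, 32, 26, 42, 39] -> [-48, -12, -18, -66, 64, 52, 84, 78] -> [84, 78, 64, 52, -12, -18, -48, -66] -> [252, 234, 192, 156, -36, -54, -144, -198]
  [50, 38, 3, 24, -31, -37, -26, -4] -> [-50, -38, -3, -24, 31, 37, 26, 4] -> [-100, -76, -6, -48, 62, 74, 52, 8] -> [74, 62, 52, 8, -6, -48, -76, -100] -> [222, 186, 156, 24, -18, -144, -228, -300]
  [-24, 8, -14, 43, 15, 49, 11, -28, -20, 15] -> [24, -8, 14, -43, -15, -49, -11, 28, 20, -15] -> [48, -16, 28, -86, -30, -98, -22, 56, 40, -30] -> [56, 48, 40, 28, -16, -22, -30, -30, -86, -98] -> [168, 144, 120, 84, -48, -66, -90, -90, -258, -294]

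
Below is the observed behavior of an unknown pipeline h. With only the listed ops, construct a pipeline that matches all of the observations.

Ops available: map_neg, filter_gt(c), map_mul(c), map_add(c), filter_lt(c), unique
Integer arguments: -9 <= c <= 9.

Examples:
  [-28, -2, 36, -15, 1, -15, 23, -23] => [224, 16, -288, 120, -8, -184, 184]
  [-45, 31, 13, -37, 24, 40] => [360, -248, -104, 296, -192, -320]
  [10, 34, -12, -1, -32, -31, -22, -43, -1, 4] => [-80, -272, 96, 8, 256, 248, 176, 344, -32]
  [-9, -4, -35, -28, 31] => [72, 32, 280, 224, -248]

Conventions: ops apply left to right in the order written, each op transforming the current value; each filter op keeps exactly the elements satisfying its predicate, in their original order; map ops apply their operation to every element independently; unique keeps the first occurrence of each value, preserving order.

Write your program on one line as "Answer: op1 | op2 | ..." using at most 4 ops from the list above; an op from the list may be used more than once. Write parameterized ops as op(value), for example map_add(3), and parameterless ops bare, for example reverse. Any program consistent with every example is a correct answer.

map_neg | map_mul(8) | unique

Check, running the answer program on each example:
  [-28, -2, 36, -15, 1, -15, 23, -23] -> [28, 2, -36, 15, -1, 15, -23, 23] -> [224, 16, -288, 120, -8, 120, -184, 184] -> [224, 16, -288, 120, -8, -184, 184]
  [-45, 31, 13, -37, 24, 40] -> [45, -31, -13, 37, -24, -40] -> [360, -248, -104, 296, -192, -320] -> [360, -248, -104, 296, -192, -320]
  [10, 34, -12, -1, -32, -31, -22, -43, -1, 4] -> [-10, -34, 12, 1, 32, 31, 22, 43, 1, -4] -> [-80, -272, 96, 8, 256, 248, 176, 344, 8, -32] -> [-80, -272, 96, 8, 256, 248, 176, 344, -32]
  [-9, -4, -35, -28, 31] -> [9, 4, 35, 28, -31] -> [72, 32, 280, 224, -248] -> [72, 32, 280, 224, -248]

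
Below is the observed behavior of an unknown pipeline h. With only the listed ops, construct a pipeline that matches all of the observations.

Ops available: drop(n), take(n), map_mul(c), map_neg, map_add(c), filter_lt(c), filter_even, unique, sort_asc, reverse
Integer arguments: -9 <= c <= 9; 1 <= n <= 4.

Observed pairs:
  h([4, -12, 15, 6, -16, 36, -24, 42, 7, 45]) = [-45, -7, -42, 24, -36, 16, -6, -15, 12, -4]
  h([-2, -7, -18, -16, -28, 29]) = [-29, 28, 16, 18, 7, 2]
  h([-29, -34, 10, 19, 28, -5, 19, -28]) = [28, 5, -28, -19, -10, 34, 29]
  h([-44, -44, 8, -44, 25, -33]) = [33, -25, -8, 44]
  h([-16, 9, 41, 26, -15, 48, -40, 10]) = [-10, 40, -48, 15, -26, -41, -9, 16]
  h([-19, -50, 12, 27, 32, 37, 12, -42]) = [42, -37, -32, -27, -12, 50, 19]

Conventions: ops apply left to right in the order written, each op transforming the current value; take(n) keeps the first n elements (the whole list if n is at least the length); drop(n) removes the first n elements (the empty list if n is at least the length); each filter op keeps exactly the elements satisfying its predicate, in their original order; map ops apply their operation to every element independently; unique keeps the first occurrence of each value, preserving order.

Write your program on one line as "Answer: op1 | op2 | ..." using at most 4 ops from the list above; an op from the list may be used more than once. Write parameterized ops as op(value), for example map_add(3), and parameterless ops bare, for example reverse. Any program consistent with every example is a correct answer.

unique | map_neg | reverse

Check, running the answer program on each example:
  [4, -12, 15, 6, -16, 36, -24, 42, 7, 45] -> [4, -12, 15, 6, -16, 36, -24, 42, 7, 45] -> [-4, 12, -15, -6, 16, -36, 24, -42, -7, -45] -> [-45, -7, -42, 24, -36, 16, -6, -15, 12, -4]
  [-2, -7, -18, -16, -28, 29] -> [-2, -7, -18, -16, -28, 29] -> [2, 7, 18, 16, 28, -29] -> [-29, 28, 16, 18, 7, 2]
  [-29, -34, 10, 19, 28, -5, 19, -28] -> [-29, -34, 10, 19, 28, -5, -28] -> [29, 34, -10, -19, -28, 5, 28] -> [28, 5, -28, -19, -10, 34, 29]
  [-44, -44, 8, -44, 25, -33] -> [-44, 8, 25, -33] -> [44, -8, -25, 33] -> [33, -25, -8, 44]
  [-16, 9, 41, 26, -15, 48, -40, 10] -> [-16, 9, 41, 26, -15, 48, -40, 10] -> [16, -9, -41, -26, 15, -48, 40, -10] -> [-10, 40, -48, 15, -26, -41, -9, 16]
  [-19, -50, 12, 27, 32, 37, 12, -42] -> [-19, -50, 12, 27, 32, 37, -42] -> [19, 50, -12, -27, -32, -37, 42] -> [42, -37, -32, -27, -12, 50, 19]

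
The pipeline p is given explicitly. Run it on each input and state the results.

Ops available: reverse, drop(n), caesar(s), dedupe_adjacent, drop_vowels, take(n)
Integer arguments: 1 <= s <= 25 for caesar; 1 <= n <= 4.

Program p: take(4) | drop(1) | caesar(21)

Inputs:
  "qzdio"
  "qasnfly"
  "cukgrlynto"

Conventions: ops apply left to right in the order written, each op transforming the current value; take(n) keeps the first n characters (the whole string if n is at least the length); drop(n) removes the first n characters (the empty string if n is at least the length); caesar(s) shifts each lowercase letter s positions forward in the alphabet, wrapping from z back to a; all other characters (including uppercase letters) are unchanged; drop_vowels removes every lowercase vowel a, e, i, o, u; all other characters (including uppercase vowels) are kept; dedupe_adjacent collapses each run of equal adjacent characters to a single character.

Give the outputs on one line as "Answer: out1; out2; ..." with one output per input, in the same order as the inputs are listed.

Execution, op by op:
  "qzdio" -> "qzdi" -> "zdi" -> "uyd"
  "qasnfly" -> "qasn" -> "asn" -> "vni"
  "cukgrlynto" -> "cukg" -> "ukg" -> "pfb"

"uyd"; "vni"; "pfb"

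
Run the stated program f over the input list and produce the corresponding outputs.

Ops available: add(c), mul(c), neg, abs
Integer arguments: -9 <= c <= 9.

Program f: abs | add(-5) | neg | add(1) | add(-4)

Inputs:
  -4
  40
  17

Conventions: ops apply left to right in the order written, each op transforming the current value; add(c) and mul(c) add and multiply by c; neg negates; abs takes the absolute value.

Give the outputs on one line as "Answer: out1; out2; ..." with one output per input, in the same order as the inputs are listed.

Execution, op by op:
  -4 -> 4 -> -1 -> 1 -> 2 -> -2
  40 -> 40 -> 35 -> -35 -> -34 -> -38
  17 -> 17 -> 12 -> -12 -> -11 -> -15

-2; -38; -15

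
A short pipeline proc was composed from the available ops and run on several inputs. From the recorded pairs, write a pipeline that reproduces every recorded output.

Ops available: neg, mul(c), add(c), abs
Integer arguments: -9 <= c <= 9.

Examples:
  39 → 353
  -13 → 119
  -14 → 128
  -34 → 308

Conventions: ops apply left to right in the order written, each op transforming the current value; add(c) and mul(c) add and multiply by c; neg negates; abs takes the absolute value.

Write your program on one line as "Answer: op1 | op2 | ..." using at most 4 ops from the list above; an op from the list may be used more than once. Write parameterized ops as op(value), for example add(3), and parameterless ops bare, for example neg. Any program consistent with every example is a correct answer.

abs | mul(9) | add(2)

Check, running the answer program on each example:
  39 -> 39 -> 351 -> 353
  -13 -> 13 -> 117 -> 119
  -14 -> 14 -> 126 -> 128
  -34 -> 34 -> 306 -> 308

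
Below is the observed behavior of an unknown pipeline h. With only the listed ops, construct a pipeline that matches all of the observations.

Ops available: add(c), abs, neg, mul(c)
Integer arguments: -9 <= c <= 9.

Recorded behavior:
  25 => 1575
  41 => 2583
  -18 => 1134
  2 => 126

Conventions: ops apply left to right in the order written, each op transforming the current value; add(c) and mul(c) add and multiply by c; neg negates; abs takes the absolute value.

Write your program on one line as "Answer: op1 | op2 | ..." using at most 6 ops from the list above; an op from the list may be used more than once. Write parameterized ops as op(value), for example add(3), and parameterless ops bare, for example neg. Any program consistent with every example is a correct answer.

neg | mul(-9) | abs | mul(-7) | abs

Check, running the answer program on each example:
  25 -> -25 -> 225 -> 225 -> -1575 -> 1575
  41 -> -41 -> 369 -> 369 -> -2583 -> 2583
  -18 -> 18 -> -162 -> 162 -> -1134 -> 1134
  2 -> -2 -> 18 -> 18 -> -126 -> 126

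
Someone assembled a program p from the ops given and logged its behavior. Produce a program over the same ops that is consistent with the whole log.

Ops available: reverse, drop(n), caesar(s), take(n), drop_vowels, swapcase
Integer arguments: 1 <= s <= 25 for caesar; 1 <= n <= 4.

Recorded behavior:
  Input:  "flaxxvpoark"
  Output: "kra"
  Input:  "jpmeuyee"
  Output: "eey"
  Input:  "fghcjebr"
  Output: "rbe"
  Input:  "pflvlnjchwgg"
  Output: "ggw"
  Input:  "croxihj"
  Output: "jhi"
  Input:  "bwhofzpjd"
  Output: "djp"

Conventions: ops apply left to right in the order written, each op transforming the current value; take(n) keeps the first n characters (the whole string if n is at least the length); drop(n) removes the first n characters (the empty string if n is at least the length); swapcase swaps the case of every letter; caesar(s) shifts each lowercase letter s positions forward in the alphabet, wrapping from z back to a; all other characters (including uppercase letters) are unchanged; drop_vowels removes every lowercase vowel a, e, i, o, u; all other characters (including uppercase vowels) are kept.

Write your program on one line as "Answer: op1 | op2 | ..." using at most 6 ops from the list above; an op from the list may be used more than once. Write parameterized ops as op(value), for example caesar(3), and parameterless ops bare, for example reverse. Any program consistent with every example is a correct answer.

swapcase | drop(2) | reverse | swapcase | take(3)

Check, running the answer program on each example:
  "flaxxvpoark" -> "FLAXXVPOARK" -> "AXXVPOARK" -> "KRAOPVXXA" -> "kraopvxxa" -> "kra"
  "jpmeuyee" -> "JPMEUYEE" -> "MEUYEE" -> "EEYUEM" -> "eeyuem" -> "eey"
  "fghcjebr" -> "FGHCJEBR" -> "HCJEBR" -> "RBEJCH" -> "rbejch" -> "rbe"
  "pflvlnjchwgg" -> "PFLVLNJCHWGG" -> "LVLNJCHWGG" -> "GGWHCJNLVL" -> "ggwhcjnlvl" -> "ggw"
  "croxihj" -> "CROXIHJ" -> "OXIHJ" -> "JHIXO" -> "jhixo" -> "jhi"
  "bwhofzpjd" -> "BWHOFZPJD" -> "HOFZPJD" -> "DJPZFOH" -> "djpzfoh" -> "djp"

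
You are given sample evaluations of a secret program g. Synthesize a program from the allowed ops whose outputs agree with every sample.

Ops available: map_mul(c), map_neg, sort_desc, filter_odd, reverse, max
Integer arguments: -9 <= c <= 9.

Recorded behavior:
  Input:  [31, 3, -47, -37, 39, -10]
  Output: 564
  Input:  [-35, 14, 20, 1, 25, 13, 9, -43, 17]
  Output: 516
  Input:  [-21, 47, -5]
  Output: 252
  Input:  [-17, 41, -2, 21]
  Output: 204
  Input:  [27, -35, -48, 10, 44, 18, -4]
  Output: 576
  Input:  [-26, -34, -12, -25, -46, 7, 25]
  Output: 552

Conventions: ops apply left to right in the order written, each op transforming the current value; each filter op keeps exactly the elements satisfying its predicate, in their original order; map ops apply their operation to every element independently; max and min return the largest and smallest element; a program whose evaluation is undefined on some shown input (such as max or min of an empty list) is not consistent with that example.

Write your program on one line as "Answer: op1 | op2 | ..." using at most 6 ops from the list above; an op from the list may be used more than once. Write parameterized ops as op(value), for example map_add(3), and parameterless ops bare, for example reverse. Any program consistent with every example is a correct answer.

map_mul(2) | reverse | map_neg | reverse | map_mul(6) | max

Check, running the answer program on each example:
  [31, 3, -47, -37, 39, -10] -> [62, 6, -94, -74, 78, -20] -> [-20, 78, -74, -94, 6, 62] -> [20, -78, 74, 94, -6, -62] -> [-62, -6, 94, 74, -78, 20] -> [-372, -36, 564, 444, -468, 120] -> 564
  [-35, 14, 20, 1, 25, 13, 9, -43, 17] -> [-70, 28, 40, 2, 50, 26, 18, -86, 34] -> [34, -86, 18, 26, 50, 2, 40, 28, -70] -> [-34, 86, -18, -26, -50, -2, -40, -28, 70] -> [70, -28, -40, -2, -50, -26, -18, 86, -34] -> [420, -168, -240, -12, -300, -156, -108, 516, -204] -> 516
  [-21, 47, -5] -> [-42, 94, -10] -> [-10, 94, -42] -> [10, -94, 42] -> [42, -94, 10] -> [252, -564, 60] -> 252
  [-17, 41, -2, 21] -> [-34, 82, -4, 42] -> [42, -4, 82, -34] -> [-42, 4, -82, 34] -> [34, -82, 4, -42] -> [204, -492, 24, -252] -> 204
  [27, -35, -48, 10, 44, 18, -4] -> [54, -70, -96, 20, 88, 36, -8] -> [-8, 36, 88, 20, -96, -70, 54] -> [8, -36, -88, -20, 96, 70, -54] -> [-54, 70, 96, -20, -88, -36, 8] -> [-324, 420, 576, -120, -528, -216, 48] -> 576
  [-26, -34, -12, -25, -46, 7, 25] -> [-52, -68, -24, -50, -92, 14, 50] -> [50, 14, -92, -50, -24, -68, -52] -> [-50, -14, 92, 50, 24, 68, 52] -> [52, 68, 24, 50, 92, -14, -50] -> [312, 408, 144, 300, 552, -84, -300] -> 552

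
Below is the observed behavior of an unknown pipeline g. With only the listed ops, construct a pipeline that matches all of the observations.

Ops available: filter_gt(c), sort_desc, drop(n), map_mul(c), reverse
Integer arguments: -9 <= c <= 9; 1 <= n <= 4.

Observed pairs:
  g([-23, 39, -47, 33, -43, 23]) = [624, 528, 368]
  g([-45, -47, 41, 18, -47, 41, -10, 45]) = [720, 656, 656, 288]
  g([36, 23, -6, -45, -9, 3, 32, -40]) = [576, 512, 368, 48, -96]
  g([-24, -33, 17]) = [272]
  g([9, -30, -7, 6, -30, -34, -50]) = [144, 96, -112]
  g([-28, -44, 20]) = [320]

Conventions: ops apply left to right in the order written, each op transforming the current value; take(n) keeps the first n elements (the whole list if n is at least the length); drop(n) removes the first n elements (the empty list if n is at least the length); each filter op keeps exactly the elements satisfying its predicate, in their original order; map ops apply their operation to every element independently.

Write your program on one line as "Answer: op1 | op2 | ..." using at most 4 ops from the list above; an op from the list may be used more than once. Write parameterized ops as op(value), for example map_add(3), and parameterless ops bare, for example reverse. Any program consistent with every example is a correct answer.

sort_desc | filter_gt(-8) | map_mul(-8) | map_mul(-2)

Check, running the answer program on each example:
  [-23, 39, -47, 33, -43, 23] -> [39, 33, 23, -23, -43, -47] -> [39, 33, 23] -> [-312, -264, -184] -> [624, 528, 368]
  [-45, -47, 41, 18, -47, 41, -10, 45] -> [45, 41, 41, 18, -10, -45, -47, -47] -> [45, 41, 41, 18] -> [-360, -328, -328, -144] -> [720, 656, 656, 288]
  [36, 23, -6, -45, -9, 3, 32, -40] -> [36, 32, 23, 3, -6, -9, -40, -45] -> [36, 32, 23, 3, -6] -> [-288, -256, -184, -24, 48] -> [576, 512, 368, 48, -96]
  [-24, -33, 17] -> [17, -24, -33] -> [17] -> [-136] -> [272]
  [9, -30, -7, 6, -30, -34, -50] -> [9, 6, -7, -30, -30, -34, -50] -> [9, 6, -7] -> [-72, -48, 56] -> [144, 96, -112]
  [-28, -44, 20] -> [20, -28, -44] -> [20] -> [-160] -> [320]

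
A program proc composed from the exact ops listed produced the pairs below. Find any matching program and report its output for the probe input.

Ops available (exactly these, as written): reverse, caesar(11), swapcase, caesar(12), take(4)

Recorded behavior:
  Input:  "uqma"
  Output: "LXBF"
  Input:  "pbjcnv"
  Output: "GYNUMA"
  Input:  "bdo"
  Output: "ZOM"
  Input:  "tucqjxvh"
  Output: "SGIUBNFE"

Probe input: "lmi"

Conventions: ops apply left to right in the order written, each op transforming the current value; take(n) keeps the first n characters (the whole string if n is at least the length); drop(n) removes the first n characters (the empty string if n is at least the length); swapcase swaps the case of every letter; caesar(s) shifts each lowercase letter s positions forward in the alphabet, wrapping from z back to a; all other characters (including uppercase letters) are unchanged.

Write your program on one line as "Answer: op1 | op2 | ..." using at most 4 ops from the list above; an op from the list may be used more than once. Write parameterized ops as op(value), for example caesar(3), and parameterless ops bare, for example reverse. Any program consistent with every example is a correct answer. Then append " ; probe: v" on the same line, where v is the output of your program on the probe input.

caesar(11) | reverse | swapcase ; probe: "TXW"

Check, running the answer program on each example:
  "uqma" -> "fbxl" -> "lxbf" -> "LXBF"
  "pbjcnv" -> "amunyg" -> "gynuma" -> "GYNUMA"
  "bdo" -> "moz" -> "zom" -> "ZOM"
  "tucqjxvh" -> "efnbuigs" -> "sgiubnfe" -> "SGIUBNFE"
  probe: "lmi" -> "wxt" -> "txw" -> "TXW"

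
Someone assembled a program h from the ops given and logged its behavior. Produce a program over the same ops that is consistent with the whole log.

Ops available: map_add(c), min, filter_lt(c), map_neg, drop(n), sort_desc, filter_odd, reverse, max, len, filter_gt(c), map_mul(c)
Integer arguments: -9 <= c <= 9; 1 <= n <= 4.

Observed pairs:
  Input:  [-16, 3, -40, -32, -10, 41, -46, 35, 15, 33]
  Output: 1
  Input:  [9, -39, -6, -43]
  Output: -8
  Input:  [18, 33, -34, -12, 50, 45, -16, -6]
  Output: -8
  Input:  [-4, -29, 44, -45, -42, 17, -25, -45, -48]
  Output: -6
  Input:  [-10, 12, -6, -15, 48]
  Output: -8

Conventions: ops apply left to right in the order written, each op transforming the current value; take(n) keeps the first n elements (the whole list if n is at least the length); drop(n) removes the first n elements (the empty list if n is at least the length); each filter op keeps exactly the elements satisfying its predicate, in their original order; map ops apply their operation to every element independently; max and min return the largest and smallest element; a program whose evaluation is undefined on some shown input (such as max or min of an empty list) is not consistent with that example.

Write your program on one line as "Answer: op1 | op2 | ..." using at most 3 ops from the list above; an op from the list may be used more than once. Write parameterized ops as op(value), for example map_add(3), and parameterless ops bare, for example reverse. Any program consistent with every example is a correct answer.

map_add(-2) | filter_lt(6) | max

Check, running the answer program on each example:
  [-16, 3, -40, -32, -10, 41, -46, 35, 15, 33] -> [-18, 1, -42, -34, -12, 39, -48, 33, 13, 31] -> [-18, 1, -42, -34, -12, -48] -> 1
  [9, -39, -6, -43] -> [7, -41, -8, -45] -> [-41, -8, -45] -> -8
  [18, 33, -34, -12, 50, 45, -16, -6] -> [16, 31, -36, -14, 48, 43, -18, -8] -> [-36, -14, -18, -8] -> -8
  [-4, -29, 44, -45, -42, 17, -25, -45, -48] -> [-6, -31, 42, -47, -44, 15, -27, -47, -50] -> [-6, -31, -47, -44, -27, -47, -50] -> -6
  [-10, 12, -6, -15, 48] -> [-12, 10, -8, -17, 46] -> [-12, -8, -17] -> -8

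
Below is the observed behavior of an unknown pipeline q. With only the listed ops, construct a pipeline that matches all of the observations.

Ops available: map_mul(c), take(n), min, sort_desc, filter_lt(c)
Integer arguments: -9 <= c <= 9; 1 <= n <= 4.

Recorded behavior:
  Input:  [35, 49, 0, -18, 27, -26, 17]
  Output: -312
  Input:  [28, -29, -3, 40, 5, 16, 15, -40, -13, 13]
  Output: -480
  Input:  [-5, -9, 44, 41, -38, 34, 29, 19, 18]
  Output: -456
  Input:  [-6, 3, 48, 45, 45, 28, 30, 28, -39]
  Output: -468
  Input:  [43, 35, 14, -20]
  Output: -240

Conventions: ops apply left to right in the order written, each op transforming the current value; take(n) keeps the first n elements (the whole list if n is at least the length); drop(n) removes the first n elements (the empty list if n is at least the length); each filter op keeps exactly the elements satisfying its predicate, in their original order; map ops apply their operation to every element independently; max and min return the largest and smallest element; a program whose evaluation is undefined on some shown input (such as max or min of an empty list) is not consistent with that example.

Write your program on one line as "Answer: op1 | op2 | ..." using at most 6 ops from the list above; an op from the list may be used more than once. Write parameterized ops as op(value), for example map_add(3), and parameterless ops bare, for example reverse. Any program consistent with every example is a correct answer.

sort_desc | map_mul(2) | filter_lt(-8) | map_mul(6) | min

Check, running the answer program on each example:
  [35, 49, 0, -18, 27, -26, 17] -> [49, 35, 27, 17, 0, -18, -26] -> [98, 70, 54, 34, 0, -36, -52] -> [-36, -52] -> [-216, -312] -> -312
  [28, -29, -3, 40, 5, 16, 15, -40, -13, 13] -> [40, 28, 16, 15, 13, 5, -3, -13, -29, -40] -> [80, 56, 32, 30, 26, 10, -6, -26, -58, -80] -> [-26, -58, -80] -> [-156, -348, -480] -> -480
  [-5, -9, 44, 41, -38, 34, 29, 19, 18] -> [44, 41, 34, 29, 19, 18, -5, -9, -38] -> [88, 82, 68, 58, 38, 36, -10, -18, -76] -> [-10, -18, -76] -> [-60, -108, -456] -> -456
  [-6, 3, 48, 45, 45, 28, 30, 28, -39] -> [48, 45, 45, 30, 28, 28, 3, -6, -39] -> [96, 90, 90, 60, 56, 56, 6, -12, -78] -> [-12, -78] -> [-72, -468] -> -468
  [43, 35, 14, -20] -> [43, 35, 14, -20] -> [86, 70, 28, -40] -> [-40] -> [-240] -> -240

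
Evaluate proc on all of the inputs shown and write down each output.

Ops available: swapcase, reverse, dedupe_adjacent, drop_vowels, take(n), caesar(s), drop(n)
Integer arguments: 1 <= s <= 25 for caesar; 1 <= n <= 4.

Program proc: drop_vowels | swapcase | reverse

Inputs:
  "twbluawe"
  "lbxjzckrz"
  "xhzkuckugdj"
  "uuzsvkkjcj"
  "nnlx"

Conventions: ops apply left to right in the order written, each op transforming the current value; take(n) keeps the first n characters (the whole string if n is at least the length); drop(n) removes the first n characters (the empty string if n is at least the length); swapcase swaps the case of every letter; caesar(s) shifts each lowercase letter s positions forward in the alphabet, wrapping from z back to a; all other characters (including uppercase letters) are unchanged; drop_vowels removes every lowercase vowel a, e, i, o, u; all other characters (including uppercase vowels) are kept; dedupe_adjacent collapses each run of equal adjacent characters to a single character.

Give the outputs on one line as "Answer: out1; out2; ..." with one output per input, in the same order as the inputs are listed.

Execution, op by op:
  "twbluawe" -> "twblw" -> "TWBLW" -> "WLBWT"
  "lbxjzckrz" -> "lbxjzckrz" -> "LBXJZCKRZ" -> "ZRKCZJXBL"
  "xhzkuckugdj" -> "xhzkckgdj" -> "XHZKCKGDJ" -> "JDGKCKZHX"
  "uuzsvkkjcj" -> "zsvkkjcj" -> "ZSVKKJCJ" -> "JCJKKVSZ"
  "nnlx" -> "nnlx" -> "NNLX" -> "XLNN"

"WLBWT"; "ZRKCZJXBL"; "JDGKCKZHX"; "JCJKKVSZ"; "XLNN"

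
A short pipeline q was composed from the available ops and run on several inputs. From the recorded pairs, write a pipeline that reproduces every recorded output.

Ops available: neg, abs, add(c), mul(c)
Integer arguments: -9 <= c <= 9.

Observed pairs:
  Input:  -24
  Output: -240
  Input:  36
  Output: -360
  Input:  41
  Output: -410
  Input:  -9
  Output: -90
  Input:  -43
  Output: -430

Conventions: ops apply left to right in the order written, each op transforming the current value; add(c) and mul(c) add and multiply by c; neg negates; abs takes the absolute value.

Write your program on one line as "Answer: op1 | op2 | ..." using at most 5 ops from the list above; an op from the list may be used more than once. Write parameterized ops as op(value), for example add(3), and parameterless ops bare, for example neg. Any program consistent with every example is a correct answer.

mul(2) | abs | neg | mul(5)

Check, running the answer program on each example:
  -24 -> -48 -> 48 -> -48 -> -240
  36 -> 72 -> 72 -> -72 -> -360
  41 -> 82 -> 82 -> -82 -> -410
  -9 -> -18 -> 18 -> -18 -> -90
  -43 -> -86 -> 86 -> -86 -> -430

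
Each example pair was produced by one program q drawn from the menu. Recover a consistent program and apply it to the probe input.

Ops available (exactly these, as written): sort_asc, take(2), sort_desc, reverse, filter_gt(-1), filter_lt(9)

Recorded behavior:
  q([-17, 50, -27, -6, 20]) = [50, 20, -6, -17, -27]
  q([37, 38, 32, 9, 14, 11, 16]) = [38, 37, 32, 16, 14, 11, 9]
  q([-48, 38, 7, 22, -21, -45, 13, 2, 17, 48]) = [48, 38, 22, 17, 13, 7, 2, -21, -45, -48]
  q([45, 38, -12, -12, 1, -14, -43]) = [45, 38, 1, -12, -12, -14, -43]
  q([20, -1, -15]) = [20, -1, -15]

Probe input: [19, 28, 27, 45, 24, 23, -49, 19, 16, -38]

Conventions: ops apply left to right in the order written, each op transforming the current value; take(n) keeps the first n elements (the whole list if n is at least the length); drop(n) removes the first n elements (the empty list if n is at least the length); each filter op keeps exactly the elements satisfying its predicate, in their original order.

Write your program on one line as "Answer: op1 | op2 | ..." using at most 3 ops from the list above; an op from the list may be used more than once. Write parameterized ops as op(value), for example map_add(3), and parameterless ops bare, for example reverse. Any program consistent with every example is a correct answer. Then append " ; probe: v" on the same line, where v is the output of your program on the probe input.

sort_asc | reverse ; probe: [45, 28, 27, 24, 23, 19, 19, 16, -38, -49]

Check, running the answer program on each example:
  [-17, 50, -27, -6, 20] -> [-27, -17, -6, 20, 50] -> [50, 20, -6, -17, -27]
  [37, 38, 32, 9, 14, 11, 16] -> [9, 11, 14, 16, 32, 37, 38] -> [38, 37, 32, 16, 14, 11, 9]
  [-48, 38, 7, 22, -21, -45, 13, 2, 17, 48] -> [-48, -45, -21, 2, 7, 13, 17, 22, 38, 48] -> [48, 38, 22, 17, 13, 7, 2, -21, -45, -48]
  [45, 38, -12, -12, 1, -14, -43] -> [-43, -14, -12, -12, 1, 38, 45] -> [45, 38, 1, -12, -12, -14, -43]
  [20, -1, -15] -> [-15, -1, 20] -> [20, -1, -15]
  probe: [19, 28, 27, 45, 24, 23, -49, 19, 16, -38] -> [-49, -38, 16, 19, 19, 23, 24, 27, 28, 45] -> [45, 28, 27, 24, 23, 19, 19, 16, -38, -49]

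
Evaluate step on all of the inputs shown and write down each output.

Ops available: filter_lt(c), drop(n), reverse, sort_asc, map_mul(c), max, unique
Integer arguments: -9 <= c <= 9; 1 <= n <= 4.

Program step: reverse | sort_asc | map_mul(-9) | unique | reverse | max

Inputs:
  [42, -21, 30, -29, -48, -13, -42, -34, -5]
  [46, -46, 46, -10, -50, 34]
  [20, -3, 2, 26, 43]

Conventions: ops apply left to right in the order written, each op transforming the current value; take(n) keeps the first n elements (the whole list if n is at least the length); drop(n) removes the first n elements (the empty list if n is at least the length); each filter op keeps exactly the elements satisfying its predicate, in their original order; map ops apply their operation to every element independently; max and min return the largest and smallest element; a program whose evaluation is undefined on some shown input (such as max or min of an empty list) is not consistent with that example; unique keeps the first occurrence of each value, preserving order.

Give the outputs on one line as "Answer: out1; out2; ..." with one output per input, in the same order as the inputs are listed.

Execution, op by op:
  [42, -21, 30, -29, -48, -13, -42, -34, -5] -> [-5, -34, -42, -13, -48, -29, 30, -21, 42] -> [-48, -42, -34, -29, -21, -13, -5, 30, 42] -> [432, 378, 306, 261, 189, 117, 45, -270, -378] -> [432, 378, 306, 261, 189, 117, 45, -270, -378] -> [-378, -270, 45, 117, 189, 261, 306, 378, 432] -> 432
  [46, -46, 46, -10, -50, 34] -> [34, -50, -10, 46, -46, 46] -> [-50, -46, -10, 34, 46, 46] -> [450, 414, 90, -306, -414, -414] -> [450, 414, 90, -306, -414] -> [-414, -306, 90, 414, 450] -> 450
  [20, -3, 2, 26, 43] -> [43, 26, 2, -3, 20] -> [-3, 2, 20, 26, 43] -> [27, -18, -180, -234, -387] -> [27, -18, -180, -234, -387] -> [-387, -234, -180, -18, 27] -> 27

432; 450; 27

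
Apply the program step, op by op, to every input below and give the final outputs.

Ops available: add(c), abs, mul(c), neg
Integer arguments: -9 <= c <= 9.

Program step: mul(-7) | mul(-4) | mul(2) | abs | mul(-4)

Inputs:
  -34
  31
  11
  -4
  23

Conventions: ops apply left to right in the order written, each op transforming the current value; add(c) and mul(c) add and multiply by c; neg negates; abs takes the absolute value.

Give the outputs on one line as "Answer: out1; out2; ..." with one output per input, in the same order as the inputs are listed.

-7616; -6944; -2464; -896; -5152

Execution, op by op:
  -34 -> 238 -> -952 -> -1904 -> 1904 -> -7616
  31 -> -217 -> 868 -> 1736 -> 1736 -> -6944
  11 -> -77 -> 308 -> 616 -> 616 -> -2464
  -4 -> 28 -> -112 -> -224 -> 224 -> -896
  23 -> -161 -> 644 -> 1288 -> 1288 -> -5152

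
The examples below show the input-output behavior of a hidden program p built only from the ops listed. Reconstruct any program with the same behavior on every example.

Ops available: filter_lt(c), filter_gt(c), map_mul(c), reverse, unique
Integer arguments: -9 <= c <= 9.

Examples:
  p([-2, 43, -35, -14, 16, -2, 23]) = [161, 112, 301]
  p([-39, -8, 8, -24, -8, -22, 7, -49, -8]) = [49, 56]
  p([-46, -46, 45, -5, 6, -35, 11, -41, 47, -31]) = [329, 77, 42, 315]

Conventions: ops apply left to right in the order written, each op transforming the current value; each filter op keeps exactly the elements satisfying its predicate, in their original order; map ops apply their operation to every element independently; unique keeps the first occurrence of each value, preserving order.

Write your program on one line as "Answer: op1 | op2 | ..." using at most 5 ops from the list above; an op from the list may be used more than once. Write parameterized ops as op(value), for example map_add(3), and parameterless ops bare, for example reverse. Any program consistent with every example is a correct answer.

unique | map_mul(7) | filter_gt(0) | reverse

Check, running the answer program on each example:
  [-2, 43, -35, -14, 16, -2, 23] -> [-2, 43, -35, -14, 16, 23] -> [-14, 301, -245, -98, 112, 161] -> [301, 112, 161] -> [161, 112, 301]
  [-39, -8, 8, -24, -8, -22, 7, -49, -8] -> [-39, -8, 8, -24, -22, 7, -49] -> [-273, -56, 56, -168, -154, 49, -343] -> [56, 49] -> [49, 56]
  [-46, -46, 45, -5, 6, -35, 11, -41, 47, -31] -> [-46, 45, -5, 6, -35, 11, -41, 47, -31] -> [-322, 315, -35, 42, -245, 77, -287, 329, -217] -> [315, 42, 77, 329] -> [329, 77, 42, 315]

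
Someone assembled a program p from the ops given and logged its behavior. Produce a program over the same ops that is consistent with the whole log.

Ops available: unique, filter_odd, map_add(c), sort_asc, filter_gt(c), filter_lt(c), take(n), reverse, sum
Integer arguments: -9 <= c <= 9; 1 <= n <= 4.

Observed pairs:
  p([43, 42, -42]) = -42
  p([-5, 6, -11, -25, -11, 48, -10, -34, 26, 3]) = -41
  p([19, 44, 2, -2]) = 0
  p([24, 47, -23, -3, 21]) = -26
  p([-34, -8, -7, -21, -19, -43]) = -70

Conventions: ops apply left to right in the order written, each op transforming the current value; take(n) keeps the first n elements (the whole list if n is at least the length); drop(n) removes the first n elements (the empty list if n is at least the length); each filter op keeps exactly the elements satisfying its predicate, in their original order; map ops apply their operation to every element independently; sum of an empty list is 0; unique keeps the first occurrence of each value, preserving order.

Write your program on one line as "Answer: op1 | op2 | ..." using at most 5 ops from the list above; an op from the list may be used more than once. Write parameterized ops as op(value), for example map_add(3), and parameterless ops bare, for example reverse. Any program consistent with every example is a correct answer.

take(4) | filter_lt(6) | sort_asc | sum

Check, running the answer program on each example:
  [43, 42, -42] -> [43, 42, -42] -> [-42] -> [-42] -> -42
  [-5, 6, -11, -25, -11, 48, -10, -34, 26, 3] -> [-5, 6, -11, -25] -> [-5, -11, -25] -> [-25, -11, -5] -> -41
  [19, 44, 2, -2] -> [19, 44, 2, -2] -> [2, -2] -> [-2, 2] -> 0
  [24, 47, -23, -3, 21] -> [24, 47, -23, -3] -> [-23, -3] -> [-23, -3] -> -26
  [-34, -8, -7, -21, -19, -43] -> [-34, -8, -7, -21] -> [-34, -8, -7, -21] -> [-34, -21, -8, -7] -> -70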